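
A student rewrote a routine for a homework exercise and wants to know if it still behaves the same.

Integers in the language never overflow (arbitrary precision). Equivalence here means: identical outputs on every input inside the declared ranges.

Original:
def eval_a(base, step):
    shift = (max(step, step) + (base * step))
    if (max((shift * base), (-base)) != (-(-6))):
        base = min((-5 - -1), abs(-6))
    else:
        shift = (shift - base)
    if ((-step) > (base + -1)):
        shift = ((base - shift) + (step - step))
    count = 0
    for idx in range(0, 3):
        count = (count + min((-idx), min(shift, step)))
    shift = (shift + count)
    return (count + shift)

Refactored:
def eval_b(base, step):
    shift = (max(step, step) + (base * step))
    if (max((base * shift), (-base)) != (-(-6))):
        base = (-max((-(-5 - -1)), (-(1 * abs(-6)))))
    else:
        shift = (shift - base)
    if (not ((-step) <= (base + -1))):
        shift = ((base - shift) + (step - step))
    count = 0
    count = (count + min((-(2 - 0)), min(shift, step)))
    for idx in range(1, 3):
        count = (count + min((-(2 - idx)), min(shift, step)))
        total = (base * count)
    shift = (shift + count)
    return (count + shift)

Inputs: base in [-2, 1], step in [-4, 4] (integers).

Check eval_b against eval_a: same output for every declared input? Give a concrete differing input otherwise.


Comparing the listings, the differences include: arithmetic usage differs; constant usage differs; statement counts differ; comparison usage differs; boolean connective usage differs; min/max/abs usage differs; local variable names differ; loop structure differs.
One worked example (base=-2, step=-2) — eval_a: shift=2, then (max((shift * base), (-base)) != (-(-6))) is true, then base=-4, then ((-step) > (base + -1)) is true, then shift=-6, then count=0, then (idx=0), then count=-6, then (idx=1), then count=-12, then (idx=2), then count=-18, then shift=-24, then returns -42; eval_b: shift=2, then (max((base * shift), (-base)) != (-(-6))) is true, then base=-4, then (not ((-step) <= (base + -1))) is true, then shift=-6, then count=0, then count=-6, then (idx=1), then count=-12, then total=48, then (idx=2), then count=-18, then total=72, then shift=-24, then returns -42; agreement on -42.
Every one of the 36 inputs gives matching results.
verdict: equivalent


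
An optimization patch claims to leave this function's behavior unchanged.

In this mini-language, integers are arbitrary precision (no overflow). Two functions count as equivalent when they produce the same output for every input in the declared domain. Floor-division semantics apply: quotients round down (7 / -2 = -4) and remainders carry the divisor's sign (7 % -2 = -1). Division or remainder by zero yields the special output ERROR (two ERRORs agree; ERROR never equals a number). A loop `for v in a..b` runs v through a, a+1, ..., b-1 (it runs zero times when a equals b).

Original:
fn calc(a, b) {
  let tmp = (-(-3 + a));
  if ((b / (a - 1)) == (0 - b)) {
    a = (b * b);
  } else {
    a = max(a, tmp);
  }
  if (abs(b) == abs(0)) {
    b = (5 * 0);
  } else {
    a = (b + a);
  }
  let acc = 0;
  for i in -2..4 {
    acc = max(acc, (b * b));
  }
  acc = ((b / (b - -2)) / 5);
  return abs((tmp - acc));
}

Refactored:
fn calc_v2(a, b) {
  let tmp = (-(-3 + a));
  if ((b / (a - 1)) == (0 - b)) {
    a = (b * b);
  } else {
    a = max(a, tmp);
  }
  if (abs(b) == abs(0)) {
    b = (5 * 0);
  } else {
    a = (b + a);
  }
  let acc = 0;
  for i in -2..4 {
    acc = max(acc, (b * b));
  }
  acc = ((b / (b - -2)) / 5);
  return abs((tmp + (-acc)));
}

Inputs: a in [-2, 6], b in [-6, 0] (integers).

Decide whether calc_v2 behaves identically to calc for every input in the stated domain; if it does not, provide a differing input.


This is a faithful refactor — arithmetic usage differs, but the computed results match everywhere.
As a probe, take a=6, b=-2: calc runs tmp = -3; ((b / (a - 1)) == (0 - b)) -> false; a = 6; (abs(b) == abs(0)) -> false; a = 4; acc = 0; [i=-2]; acc = 4; [i=-1]; acc = 4; [i=0]; acc = 4; [i=1]; acc = 4; [i=2]; acc = 4; [i=3]; acc = 4; division by zero -> ERROR; calc_v2 runs tmp = -3; ((b / (a - 1)) == (0 - b)) -> false; a = 6; (abs(b) == abs(0)) -> false; a = 4; acc = 0; [i=-2]; acc = 4; [i=-1]; acc = 4; [i=0]; acc = 4; [i=1]; acc = 4; [i=2]; acc = 4; [i=3]; acc = 4; division by zero -> ERROR; both end at ERROR.
Sweeping the whole domain (63 inputs) finds no disagreement.
verdict: equivalent


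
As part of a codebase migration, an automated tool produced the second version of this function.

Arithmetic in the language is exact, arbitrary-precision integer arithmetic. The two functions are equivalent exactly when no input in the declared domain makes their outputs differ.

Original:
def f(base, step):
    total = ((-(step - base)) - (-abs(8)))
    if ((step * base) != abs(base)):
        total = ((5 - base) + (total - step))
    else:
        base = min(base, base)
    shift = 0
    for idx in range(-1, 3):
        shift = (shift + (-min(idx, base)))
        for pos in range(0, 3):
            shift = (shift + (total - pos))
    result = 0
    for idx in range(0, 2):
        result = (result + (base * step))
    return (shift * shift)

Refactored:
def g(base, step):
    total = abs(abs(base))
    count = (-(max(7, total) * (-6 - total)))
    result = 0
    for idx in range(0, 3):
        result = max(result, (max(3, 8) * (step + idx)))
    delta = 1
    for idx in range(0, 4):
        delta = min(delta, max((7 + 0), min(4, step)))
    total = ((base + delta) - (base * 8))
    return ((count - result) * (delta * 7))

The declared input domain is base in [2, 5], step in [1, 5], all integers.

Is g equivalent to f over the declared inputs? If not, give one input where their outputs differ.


There is a counterexample at base=2, step=1: 8836 on one side, 224 on the other.
f: total := 9 | ((step * base) != abs(base)): false | base := 2 | shift := 0 | iter idx=-1: | shift := 1 | iter pos=0: | shift := 10 | iter pos=1: | shift := 18 | iter pos=2: | shift := 25 | iter idx=0: | shift := 25 | iter pos=0: | shift := 34 | iter pos=1: | shift := 42 | iter pos=2: | shift := 49 | iter idx=1: | shift := 48 | iter pos=0: | shift := 57 | iter pos=1: | shift := 65 | iter pos=2: | shift := 72 | iter idx=2: | shift := 70 | iter pos=0: | shift := 79 | iter pos=1: | shift := 87 | iter pos=2: | shift := 94 | result := 0 | iter idx=0: | result := 2 | iter idx=1: | result := 4 | result 8836
g: total := 2 | count := 56 | result := 0 | iter idx=0: | result := 8 | iter idx=1: | result := 16 | iter idx=2: | result := 24 | delta := 1 | iter idx=0: | delta := 1 | iter idx=1: | delta := 1 | iter idx=2: | delta := 1 | iter idx=3: | delta := 1 | total := -13 | result 224
verdict: not equivalent; witness: base=2, step=1


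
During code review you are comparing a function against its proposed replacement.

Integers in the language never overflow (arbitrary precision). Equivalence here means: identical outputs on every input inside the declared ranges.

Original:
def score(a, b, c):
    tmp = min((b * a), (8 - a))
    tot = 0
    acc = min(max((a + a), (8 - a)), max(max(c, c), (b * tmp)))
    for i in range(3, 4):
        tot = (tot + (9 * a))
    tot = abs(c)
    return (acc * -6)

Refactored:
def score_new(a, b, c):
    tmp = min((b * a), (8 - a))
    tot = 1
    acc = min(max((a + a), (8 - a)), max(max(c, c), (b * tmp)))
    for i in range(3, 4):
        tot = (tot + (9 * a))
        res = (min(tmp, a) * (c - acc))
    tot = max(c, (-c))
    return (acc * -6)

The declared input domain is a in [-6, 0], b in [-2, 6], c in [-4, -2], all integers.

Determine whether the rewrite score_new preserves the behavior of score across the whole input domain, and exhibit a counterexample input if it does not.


The one real change (`0` became `1`) has no effect anywhere in the declared ranges; all 189 inputs agree.
verdict: equivalent


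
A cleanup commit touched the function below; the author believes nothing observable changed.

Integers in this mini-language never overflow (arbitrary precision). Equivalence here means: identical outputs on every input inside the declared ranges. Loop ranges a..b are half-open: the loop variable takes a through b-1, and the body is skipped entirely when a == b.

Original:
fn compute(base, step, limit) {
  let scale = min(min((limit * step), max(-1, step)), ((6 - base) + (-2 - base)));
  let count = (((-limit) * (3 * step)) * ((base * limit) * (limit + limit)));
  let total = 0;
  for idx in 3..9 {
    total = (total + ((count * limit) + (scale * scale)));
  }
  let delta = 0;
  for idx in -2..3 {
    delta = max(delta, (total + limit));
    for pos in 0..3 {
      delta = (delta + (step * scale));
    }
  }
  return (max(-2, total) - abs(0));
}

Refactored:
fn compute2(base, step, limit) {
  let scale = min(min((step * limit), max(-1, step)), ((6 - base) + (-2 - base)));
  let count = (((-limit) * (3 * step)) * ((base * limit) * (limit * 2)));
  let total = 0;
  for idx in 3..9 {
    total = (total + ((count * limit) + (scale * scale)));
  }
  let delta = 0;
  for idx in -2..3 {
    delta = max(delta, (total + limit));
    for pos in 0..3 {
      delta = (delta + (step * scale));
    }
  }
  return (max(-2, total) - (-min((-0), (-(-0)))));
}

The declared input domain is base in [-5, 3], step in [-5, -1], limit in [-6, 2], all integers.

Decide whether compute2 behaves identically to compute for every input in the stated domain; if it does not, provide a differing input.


Equivalent — the differences include arithmetic usage differs; also min/max/abs usage differs; also constant usage differs, yet no declared input distinguishes the two.
Spot check at base=-3, step=-1, limit=-6 — compute: scale=-1, then count=3888, then total=0, then (idx=3), then total=-23327, then (idx=4), then total=-46654, then (idx=5), then total=-69981, then (idx=6), then total=-93308, then (idx=7), then total=-116635, then (idx=8), then total=-139962, then delta=0, then (idx=-2), then delta=0, then (pos=0), then delta=1, then (pos=1), then delta=2, then (pos=2), then delta=3, then (idx=-1), then delta=3, then (pos=0), then delta=4, then (pos=1), then delta=5, then (pos=2), then delta=6, then (idx=0), then delta=6, then (pos=0), then delta=7, then (pos=1), then delta=8, then (pos=2), then delta=9, then (idx=1), then delta=9, then (pos=0), then delta=10, then (pos=1), then delta=11, then (pos=2), then delta=12, then (idx=2), then delta=12, then (pos=0), then delta=13, then (pos=1), then delta=14, then (pos=2), then delta=15, then returns -2. compute2: scale=-1, then count=3888, then total=0, then (idx=3), then total=-23327, then (idx=4), then total=-46654, then (idx=5), then total=-69981, then (idx=6), then total=-93308, then (idx=7), then total=-116635, then (idx=8), then total=-139962, then delta=0, then (idx=-2), then delta=0, then (pos=0), then delta=1, then (pos=1), then delta=2, then (pos=2), then delta=3, then (idx=-1), then delta=3, then (pos=0), then delta=4, then (pos=1), then delta=5, then (pos=2), then delta=6, then (idx=0), then delta=6, then (pos=0), then delta=7, then (pos=1), then delta=8, then (pos=2), then delta=9, then (idx=1), then delta=9, then (pos=0), then delta=10, then (pos=1), then delta=11, then (pos=2), then delta=12, then (idx=2), then delta=12, then (pos=0), then delta=13, then (pos=1), then delta=14, then (pos=2), then delta=15, then returns -2. Both give -2.
An exhaustive pass over the 405 declared inputs shows identical outputs.
verdict: equivalent


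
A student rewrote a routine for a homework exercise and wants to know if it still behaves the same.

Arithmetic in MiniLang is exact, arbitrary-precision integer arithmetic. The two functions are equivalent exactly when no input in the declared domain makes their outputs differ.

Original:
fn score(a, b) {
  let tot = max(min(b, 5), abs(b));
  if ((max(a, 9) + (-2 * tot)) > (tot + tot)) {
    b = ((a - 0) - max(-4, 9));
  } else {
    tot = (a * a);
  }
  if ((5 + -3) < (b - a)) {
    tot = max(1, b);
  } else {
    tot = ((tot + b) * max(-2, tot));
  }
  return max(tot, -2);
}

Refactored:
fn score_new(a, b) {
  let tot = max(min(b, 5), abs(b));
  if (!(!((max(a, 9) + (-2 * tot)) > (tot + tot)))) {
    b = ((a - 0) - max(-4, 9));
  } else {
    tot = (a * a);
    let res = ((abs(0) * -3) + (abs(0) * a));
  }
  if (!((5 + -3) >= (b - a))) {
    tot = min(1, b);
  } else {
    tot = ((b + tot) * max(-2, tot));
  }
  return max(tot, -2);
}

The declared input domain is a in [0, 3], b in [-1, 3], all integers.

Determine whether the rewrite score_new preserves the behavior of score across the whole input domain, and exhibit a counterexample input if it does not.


The rewrite breaks on a=0, b=3, where the results are 3 and 1.
score: tot becomes 3; next ((max(a, 9) + (-2 * tot)) > (tot + tot)) evaluates to false; next tot becomes 0; next ((5 + -3) < (b - a)) evaluates to true; next tot becomes 3; next final value 3
score_new: tot becomes 3; next (!(!((max(a, 9) + (-2 * tot)) > (tot + tot)))) evaluates to false; next tot becomes 0; next res becomes 0; next (!((5 + -3) >= (b - a))) evaluates to true; next tot becomes 1; next final value 1
verdict: not equivalent; witness: a=0, b=3


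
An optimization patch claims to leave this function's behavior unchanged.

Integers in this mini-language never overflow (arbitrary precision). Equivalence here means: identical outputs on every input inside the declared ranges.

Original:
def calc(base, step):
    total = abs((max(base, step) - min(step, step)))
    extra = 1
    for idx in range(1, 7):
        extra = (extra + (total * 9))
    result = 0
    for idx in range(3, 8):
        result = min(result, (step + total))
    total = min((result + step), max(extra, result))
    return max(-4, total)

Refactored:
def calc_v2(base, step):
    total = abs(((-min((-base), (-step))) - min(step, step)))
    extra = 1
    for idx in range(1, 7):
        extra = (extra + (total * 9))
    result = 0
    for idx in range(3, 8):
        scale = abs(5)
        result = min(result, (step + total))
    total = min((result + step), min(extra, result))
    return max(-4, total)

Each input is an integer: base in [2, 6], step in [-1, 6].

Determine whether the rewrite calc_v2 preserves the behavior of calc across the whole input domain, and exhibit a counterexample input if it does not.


Consider the input base=2, step=1.
calc: total := 1 | extra := 1 | iter idx=1: | extra := 10 | iter idx=2: | extra := 19 | iter idx=3: | extra := 28 | iter idx=4: | extra := 37 | iter idx=5: | extra := 46 | iter idx=6: | extra := 55 | result := 0 | iter idx=3: | result := 0 | iter idx=4: | result := 0 | iter idx=5: | result := 0 | iter idx=6: | result := 0 | iter idx=7: | result := 0 | total := 1 | result 1
calc_v2: total := 1 | extra := 1 | iter idx=1: | extra := 10 | iter idx=2: | extra := 19 | iter idx=3: | extra := 28 | iter idx=4: | extra := 37 | iter idx=5: | extra := 46 | iter idx=6: | extra := 55 | result := 0 | iter idx=3: | scale := 5 | result := 0 | iter idx=4: | scale := 5 | result := 0 | iter idx=5: | scale := 5 | result := 0 | iter idx=6: | scale := 5 | result := 0 | iter idx=7: | scale := 5 | result := 0 | total := 0 | result 0
1 against 0: the behavior changed.
verdict: not equivalent; witness: base=2, step=1


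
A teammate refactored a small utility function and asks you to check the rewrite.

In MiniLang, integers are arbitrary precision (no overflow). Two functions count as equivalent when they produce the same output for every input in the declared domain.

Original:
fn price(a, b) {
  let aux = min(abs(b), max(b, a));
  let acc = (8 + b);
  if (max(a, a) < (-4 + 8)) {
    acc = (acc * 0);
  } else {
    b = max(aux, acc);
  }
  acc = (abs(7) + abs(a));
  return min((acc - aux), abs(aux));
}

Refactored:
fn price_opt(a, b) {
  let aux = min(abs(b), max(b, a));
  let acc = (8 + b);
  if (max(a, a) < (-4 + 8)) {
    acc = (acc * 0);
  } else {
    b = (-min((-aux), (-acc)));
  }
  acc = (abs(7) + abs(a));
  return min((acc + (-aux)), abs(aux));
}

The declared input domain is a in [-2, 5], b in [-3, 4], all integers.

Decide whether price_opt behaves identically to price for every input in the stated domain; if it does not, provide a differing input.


Differences: arithmetic usage differs, plus min/max/abs usage differs — yet all 64 inputs agree.
verdict: equivalent


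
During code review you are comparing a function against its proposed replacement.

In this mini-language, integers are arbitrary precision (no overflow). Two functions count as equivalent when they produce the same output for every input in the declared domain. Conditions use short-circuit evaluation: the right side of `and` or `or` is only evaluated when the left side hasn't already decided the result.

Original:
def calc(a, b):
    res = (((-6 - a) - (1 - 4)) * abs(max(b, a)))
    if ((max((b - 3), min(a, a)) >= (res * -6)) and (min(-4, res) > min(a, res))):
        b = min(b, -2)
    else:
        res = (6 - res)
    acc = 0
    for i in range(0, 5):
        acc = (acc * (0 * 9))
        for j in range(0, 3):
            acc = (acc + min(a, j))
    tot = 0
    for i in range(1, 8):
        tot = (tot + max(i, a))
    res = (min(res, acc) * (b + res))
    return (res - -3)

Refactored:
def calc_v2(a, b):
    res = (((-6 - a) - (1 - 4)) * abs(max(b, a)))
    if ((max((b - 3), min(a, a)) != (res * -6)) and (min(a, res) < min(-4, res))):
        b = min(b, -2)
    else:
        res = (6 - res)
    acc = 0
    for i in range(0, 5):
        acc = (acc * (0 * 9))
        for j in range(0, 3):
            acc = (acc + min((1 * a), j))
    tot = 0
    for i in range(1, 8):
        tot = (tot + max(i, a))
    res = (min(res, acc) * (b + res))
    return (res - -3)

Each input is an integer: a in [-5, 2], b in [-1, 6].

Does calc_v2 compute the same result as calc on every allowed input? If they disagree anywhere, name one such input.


There is a counterexample at a=-5, b=0: -87 on one side, 33 on the other.
calc: res := 0 | ((max((b - 3), min(a, a)) >= (res * -6)) and (min(-4, res) > min(a, res))): false | res := 6 | acc := 0 | iter i=0: | acc := 0 | iter j=0: | acc := -5 | iter j=1: | acc := -10 | iter j=2: | acc := -15 | iter i=1: | acc := 0 | iter j=0: | acc := -5 | iter j=1: | acc := -10 | iter j=2: | acc := -15 | iter i=2: | acc := 0 | iter j=0: | acc := -5 | iter j=1: | acc := -10 | iter j=2: | acc := -15 | iter i=3: | acc := 0 | iter j=0: | acc := -5 | iter j=1: | acc := -10 | iter j=2: | acc := -15 | iter i=4: | acc := 0 | iter j=0: | acc := -5 | iter j=1: | acc := -10 | iter j=2: | acc := -15 | tot := 0 | iter i=1: | tot := 1 | iter i=2: | tot := 3 | iter i=3: | tot := 6 | iter i=4: | tot := 10 | iter i=5: | tot := 15 | iter i=6: | tot := 21 | iter i=7: | tot := 28 | res := -90 | result -87
calc_v2: res := 0 | ((max((b - 3), min(a, a)) != (res * -6)) and (min(a, res) < min(-4, res))): true | b := -2 | acc := 0 | iter i=0: | acc := 0 | iter j=0: | acc := -5 | iter j=1: | acc := -10 | iter j=2: | acc := -15 | iter i=1: | acc := 0 | iter j=0: | acc := -5 | iter j=1: | acc := -10 | iter j=2: | acc := -15 | iter i=2: | acc := 0 | iter j=0: | acc := -5 | iter j=1: | acc := -10 | iter j=2: | acc := -15 | iter i=3: | acc := 0 | iter j=0: | acc := -5 | iter j=1: | acc := -10 | iter j=2: | acc := -15 | iter i=4: | acc := 0 | iter j=0: | acc := -5 | iter j=1: | acc := -10 | iter j=2: | acc := -15 | tot := 0 | iter i=1: | tot := 1 | iter i=2: | tot := 3 | iter i=3: | tot := 6 | iter i=4: | tot := 10 | iter i=5: | tot := 15 | iter i=6: | tot := 21 | iter i=7: | tot := 28 | res := 30 | result 33
verdict: not equivalent; witness: a=-5, b=0


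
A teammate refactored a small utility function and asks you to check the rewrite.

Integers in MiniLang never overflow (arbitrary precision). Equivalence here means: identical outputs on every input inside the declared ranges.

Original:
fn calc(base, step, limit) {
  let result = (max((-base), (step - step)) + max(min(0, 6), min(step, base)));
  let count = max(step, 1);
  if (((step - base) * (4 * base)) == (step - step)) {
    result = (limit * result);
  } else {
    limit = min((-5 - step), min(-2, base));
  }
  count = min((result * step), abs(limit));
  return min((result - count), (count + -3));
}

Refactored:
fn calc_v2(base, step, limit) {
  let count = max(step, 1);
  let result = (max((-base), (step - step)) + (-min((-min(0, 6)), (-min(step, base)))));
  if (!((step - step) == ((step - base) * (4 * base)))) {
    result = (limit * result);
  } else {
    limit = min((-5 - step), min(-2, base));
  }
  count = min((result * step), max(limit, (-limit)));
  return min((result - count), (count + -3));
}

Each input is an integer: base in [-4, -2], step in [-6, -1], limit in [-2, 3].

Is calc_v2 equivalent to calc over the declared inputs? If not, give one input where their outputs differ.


The rewrite breaks on base=-4, step=-6, limit=-2, where the results are -27 and -10.
calc: result becomes 4; next count becomes 1; next (((step - base) * (4 * base)) == (step - step)) evaluates to false; next limit becomes -4; next count becomes -24; next final value -27
calc_v2: count becomes 1; next result becomes 4; next (!((step - step) == ((step - base) * (4 * base)))) evaluates to true; next result becomes -8; next count becomes 2; next final value -10
verdict: not equivalent; witness: base=-4, step=-6, limit=-2


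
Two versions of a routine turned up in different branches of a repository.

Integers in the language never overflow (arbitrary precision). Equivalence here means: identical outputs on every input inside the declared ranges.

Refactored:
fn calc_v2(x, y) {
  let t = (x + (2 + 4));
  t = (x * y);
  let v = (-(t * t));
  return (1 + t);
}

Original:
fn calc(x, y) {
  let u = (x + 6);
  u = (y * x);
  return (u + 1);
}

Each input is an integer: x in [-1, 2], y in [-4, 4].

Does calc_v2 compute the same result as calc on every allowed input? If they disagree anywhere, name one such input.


Although statement counts differ, and local variable names differ, and constant usage differs, and arithmetic usage differs, 36/36 inputs agree.
verdict: equivalent


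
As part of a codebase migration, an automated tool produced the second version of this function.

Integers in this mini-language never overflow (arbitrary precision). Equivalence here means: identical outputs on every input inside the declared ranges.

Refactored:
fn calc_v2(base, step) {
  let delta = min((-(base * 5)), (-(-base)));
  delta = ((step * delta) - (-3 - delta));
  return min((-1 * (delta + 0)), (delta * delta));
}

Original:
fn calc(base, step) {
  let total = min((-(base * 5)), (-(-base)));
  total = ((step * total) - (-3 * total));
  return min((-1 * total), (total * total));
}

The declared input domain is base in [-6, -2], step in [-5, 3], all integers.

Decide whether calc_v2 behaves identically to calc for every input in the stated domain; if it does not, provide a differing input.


Evaluate both at base=-6, step=-5.
calc: total := -6 | total := 12 | result -12
calc_v2: delta := -6 | delta := 27 | result -27
-12 and -27 differ, so these are not the same function on this domain.
verdict: not equivalent; witness: base=-6, step=-5


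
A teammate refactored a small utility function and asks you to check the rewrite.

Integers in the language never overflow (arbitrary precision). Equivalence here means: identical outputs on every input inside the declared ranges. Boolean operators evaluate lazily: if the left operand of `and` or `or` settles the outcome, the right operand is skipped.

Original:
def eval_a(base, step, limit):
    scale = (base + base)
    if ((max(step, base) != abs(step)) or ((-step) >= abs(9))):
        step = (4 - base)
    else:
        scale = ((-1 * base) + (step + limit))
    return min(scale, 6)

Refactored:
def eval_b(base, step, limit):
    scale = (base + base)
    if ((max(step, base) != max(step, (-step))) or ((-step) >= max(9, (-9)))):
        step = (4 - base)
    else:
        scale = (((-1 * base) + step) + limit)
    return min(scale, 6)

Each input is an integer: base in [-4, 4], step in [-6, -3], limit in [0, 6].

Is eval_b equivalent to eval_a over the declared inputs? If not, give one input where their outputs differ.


Reading the diff, among the changes: constant usage differs; also min/max/abs usage differs.
One worked example (base=-1, step=-6, limit=1) — eval_a: scale=-2, then ((max(step, base) != abs(step)) or ((-step) >= abs(9))) is true, then step=5, then returns -2; eval_b: scale=-2, then ((max(step, base) != max(step, (-step))) or ((-step) >= max(9, (-9)))) is true, then step=5, then returns -2; agreement on -2.
Across all 252 domain points the two functions coincide.
verdict: equivalent


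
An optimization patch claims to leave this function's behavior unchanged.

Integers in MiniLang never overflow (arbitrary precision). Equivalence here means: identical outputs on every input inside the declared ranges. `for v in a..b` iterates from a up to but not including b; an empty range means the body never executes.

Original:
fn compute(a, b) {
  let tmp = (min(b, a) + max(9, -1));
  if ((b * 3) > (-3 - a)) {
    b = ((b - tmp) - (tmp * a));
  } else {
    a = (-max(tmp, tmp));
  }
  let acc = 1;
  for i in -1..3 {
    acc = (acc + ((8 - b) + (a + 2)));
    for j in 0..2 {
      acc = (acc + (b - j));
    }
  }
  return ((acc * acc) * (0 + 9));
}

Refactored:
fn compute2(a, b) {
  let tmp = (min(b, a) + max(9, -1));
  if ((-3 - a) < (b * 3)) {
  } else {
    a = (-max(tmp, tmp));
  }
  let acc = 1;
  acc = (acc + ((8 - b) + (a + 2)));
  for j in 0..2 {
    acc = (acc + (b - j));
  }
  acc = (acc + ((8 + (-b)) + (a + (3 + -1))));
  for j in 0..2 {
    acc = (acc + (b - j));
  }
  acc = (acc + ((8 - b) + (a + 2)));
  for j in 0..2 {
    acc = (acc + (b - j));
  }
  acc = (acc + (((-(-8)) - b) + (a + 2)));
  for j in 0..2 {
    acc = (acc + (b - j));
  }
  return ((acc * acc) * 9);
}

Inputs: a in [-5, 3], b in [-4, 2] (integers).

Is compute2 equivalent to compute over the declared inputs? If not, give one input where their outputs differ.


Try a=-5, b=1.
compute: tmp := 4 | ((b * 3) > (-3 - a)): true | b := 17 | acc := 1 | iter i=-1: | acc := -11 | iter j=0: | acc := 6 | iter j=1: | acc := 22 | iter i=0: | acc := 10 | iter j=0: | acc := 27 | iter j=1: | acc := 43 | iter i=1: | acc := 31 | iter j=0: | acc := 48 | iter j=1: | acc := 64 | iter i=2: | acc := 52 | iter j=0: | acc := 69 | iter j=1: | acc := 85 | result 65025
compute2: tmp := 4 | ((-3 - a) < (b * 3)): true | acc := 1 | acc := 5 | iter j=0: | acc := 6 | iter j=1: | acc := 6 | acc := 10 | iter j=0: | acc := 11 | iter j=1: | acc := 11 | acc := 15 | iter j=0: | acc := 16 | iter j=1: | acc := 16 | acc := 20 | iter j=0: | acc := 21 | iter j=1: | acc := 21 | result 3969
65025 vs 3969 — the two versions disagree here.
verdict: not equivalent; witness: a=-5, b=1


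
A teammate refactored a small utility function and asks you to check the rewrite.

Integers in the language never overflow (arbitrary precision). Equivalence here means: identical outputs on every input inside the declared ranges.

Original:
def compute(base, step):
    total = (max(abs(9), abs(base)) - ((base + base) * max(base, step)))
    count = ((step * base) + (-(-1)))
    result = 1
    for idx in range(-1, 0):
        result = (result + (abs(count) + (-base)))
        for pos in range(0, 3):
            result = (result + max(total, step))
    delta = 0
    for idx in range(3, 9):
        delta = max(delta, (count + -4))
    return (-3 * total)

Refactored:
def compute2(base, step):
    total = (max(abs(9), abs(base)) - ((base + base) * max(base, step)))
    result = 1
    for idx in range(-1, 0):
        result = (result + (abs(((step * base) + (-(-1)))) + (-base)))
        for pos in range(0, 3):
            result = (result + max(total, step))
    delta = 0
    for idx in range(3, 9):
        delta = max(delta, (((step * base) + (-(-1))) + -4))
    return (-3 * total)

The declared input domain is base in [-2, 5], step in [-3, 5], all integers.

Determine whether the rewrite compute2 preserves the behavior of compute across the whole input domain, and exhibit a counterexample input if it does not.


This is a faithful refactor — statement counts differ, local variable names differ, arithmetic usage differs, constant usage differs, but the computed results match everywhere.
As a probe, take base=3, step=2: compute runs total=-9, then count=7, then result=1, then (idx=-1), then result=5, then (pos=0), then result=7, then (pos=1), then result=9, then (pos=2), then result=11, then delta=0, then (idx=3), then delta=3, then (idx=4), then delta=3, then (idx=5), then delta=3, then (idx=6), then delta=3, then (idx=7), then delta=3, then (idx=8), then delta=3, then returns 27; compute2 runs total=-9, then result=1, then (idx=-1), then result=5, then (pos=0), then result=7, then (pos=1), then result=9, then (pos=2), then result=11, then delta=0, then (idx=3), then delta=3, then (idx=4), then delta=3, then (idx=5), then delta=3, then (idx=6), then delta=3, then (idx=7), then delta=3, then (idx=8), then delta=3, then returns 27; both end at 27.
Checked all 72 inputs in the declared domain: the outputs agree on every one.
verdict: equivalent


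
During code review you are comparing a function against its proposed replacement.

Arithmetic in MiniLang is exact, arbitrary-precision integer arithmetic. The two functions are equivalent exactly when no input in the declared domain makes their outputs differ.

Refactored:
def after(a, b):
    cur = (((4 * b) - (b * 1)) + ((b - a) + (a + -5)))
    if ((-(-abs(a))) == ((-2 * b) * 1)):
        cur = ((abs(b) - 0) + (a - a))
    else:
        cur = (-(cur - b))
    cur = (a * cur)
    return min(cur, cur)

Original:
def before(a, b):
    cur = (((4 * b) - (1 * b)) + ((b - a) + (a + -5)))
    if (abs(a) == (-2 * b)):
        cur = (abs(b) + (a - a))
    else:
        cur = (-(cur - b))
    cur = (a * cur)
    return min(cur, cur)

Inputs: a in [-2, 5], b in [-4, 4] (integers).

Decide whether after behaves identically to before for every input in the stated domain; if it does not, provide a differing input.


Changes here: constant usage differs; and arithmetic usage differs; the full 72-point sweep finds no disagreement.
verdict: equivalent


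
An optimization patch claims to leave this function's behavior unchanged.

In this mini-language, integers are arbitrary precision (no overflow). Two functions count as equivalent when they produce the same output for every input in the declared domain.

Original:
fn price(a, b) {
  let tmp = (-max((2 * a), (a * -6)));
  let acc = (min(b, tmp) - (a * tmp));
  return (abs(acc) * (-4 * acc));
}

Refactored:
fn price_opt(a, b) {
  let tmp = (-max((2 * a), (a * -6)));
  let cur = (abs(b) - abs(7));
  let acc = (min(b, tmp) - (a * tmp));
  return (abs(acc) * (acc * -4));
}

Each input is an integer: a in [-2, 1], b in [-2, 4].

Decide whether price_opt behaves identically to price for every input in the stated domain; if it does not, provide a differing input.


Behavior is preserved: although statement counts differ; and constant usage differs; and min/max/abs usage differs; and arithmetic usage differs; and local variable names differ, the outputs never diverge.
As a probe, take a=0, b=-1: price runs tmp = 0; acc = -1; return 4; price_opt runs tmp = 0; cur = -6; acc = -1; return 4; both end at 4.
An exhaustive pass over the 28 declared inputs shows identical outputs.
verdict: equivalent


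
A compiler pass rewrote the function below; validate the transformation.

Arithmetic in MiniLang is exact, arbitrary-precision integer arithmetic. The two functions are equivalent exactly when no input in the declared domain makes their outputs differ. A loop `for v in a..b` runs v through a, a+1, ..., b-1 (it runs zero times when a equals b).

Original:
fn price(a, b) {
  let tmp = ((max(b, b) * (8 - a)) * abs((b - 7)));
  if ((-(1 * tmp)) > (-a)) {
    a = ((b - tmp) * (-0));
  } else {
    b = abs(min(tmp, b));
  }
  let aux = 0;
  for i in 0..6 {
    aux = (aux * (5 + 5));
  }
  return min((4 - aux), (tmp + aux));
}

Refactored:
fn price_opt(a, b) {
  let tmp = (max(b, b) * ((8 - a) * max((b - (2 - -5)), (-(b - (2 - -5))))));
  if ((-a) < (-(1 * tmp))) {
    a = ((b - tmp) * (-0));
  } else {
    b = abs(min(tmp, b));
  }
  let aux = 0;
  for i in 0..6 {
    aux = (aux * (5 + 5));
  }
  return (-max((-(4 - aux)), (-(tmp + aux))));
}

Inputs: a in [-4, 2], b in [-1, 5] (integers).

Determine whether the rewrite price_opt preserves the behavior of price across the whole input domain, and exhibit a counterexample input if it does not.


Changes here: arithmetic usage differs; comparison usage differs; constant usage differs; min/max/abs usage differs; the full 49-point sweep finds no disagreement.
verdict: equivalent


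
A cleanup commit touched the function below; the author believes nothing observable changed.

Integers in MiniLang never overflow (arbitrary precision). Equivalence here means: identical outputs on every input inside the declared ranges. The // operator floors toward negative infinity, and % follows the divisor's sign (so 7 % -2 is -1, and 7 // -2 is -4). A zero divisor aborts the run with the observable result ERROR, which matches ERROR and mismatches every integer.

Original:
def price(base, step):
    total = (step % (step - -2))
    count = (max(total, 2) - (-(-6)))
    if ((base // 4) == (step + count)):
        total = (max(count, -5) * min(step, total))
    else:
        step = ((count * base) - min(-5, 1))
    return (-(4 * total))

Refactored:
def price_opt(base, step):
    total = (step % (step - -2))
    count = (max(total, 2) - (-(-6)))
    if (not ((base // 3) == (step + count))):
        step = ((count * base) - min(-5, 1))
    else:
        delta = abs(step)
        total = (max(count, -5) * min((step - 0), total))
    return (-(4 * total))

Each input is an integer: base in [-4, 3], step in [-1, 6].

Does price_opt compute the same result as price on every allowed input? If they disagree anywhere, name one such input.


At base=-4, step=2: price gives -8, price_opt gives 32.
verdict: not equivalent; witness: base=-4, step=2


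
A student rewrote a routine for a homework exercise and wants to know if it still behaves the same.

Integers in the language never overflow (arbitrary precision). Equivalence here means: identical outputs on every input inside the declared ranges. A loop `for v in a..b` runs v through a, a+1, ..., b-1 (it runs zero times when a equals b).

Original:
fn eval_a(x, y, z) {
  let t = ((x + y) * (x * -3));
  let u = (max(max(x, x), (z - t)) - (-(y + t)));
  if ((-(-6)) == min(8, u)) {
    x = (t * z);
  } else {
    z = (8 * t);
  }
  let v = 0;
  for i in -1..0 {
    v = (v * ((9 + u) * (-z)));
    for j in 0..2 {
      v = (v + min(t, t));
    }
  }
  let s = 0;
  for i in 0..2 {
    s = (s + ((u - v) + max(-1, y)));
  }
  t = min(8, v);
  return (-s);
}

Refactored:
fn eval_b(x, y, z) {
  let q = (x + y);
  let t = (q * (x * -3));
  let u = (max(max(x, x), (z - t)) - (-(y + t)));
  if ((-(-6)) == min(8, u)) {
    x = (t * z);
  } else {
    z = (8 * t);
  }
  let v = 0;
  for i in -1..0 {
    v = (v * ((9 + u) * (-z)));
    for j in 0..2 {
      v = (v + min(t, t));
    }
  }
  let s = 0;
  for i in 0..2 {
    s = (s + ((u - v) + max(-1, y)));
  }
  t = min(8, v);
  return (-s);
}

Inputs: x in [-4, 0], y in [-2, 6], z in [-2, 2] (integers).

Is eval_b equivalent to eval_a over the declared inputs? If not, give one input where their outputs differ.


Changes here: statement counts differ, and local variable names differ; the full 225-point sweep finds no disagreement.
verdict: equivalent


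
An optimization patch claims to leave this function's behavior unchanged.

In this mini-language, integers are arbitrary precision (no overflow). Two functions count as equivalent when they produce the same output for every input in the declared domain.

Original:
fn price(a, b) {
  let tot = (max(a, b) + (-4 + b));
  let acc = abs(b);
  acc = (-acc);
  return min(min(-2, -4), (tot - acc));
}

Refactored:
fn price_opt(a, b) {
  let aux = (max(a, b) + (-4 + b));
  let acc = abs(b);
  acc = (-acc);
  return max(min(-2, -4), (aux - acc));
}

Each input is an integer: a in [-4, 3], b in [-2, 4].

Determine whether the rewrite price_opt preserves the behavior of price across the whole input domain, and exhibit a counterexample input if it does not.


The rewrite breaks on a=-4, b=-2, where the results are -6 and -4.
price: tot=-8, then acc=2, then acc=-2, then returns -6
price_opt: aux=-8, then acc=2, then acc=-2, then returns -4
verdict: not equivalent; witness: a=-4, b=-2


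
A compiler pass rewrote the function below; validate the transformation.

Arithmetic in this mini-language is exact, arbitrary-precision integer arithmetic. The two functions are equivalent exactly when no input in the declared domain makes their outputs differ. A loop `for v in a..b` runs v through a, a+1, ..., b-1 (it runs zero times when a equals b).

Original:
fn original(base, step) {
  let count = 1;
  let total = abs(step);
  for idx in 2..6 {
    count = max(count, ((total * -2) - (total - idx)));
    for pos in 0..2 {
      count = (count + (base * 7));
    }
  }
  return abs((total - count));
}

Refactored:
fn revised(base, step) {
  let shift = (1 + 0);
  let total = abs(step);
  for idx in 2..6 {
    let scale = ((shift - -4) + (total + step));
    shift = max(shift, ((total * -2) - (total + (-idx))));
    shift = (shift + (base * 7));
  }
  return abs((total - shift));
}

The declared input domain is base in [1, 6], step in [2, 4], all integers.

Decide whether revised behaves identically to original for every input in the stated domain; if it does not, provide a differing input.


There is a counterexample at base=1, step=2: 55 on one side, 27 on the other.
original: count := 1 | total := 2 | iter idx=2: | count := 1 | iter pos=0: | count := 8 | iter pos=1: | count := 15 | iter idx=3: | count := 15 | iter pos=0: | count := 22 | iter pos=1: | count := 29 | iter idx=4: | count := 29 | iter pos=0: | count := 36 | iter pos=1: | count := 43 | iter idx=5: | count := 43 | iter pos=0: | count := 50 | iter pos=1: | count := 57 | result 55
revised: shift := 1 | total := 2 | iter idx=2: | scale := 9 | shift := 1 | shift := 8 | iter idx=3: | scale := 16 | shift := 8 | shift := 15 | iter idx=4: | scale := 23 | shift := 15 | shift := 22 | iter idx=5: | scale := 30 | shift := 22 | shift := 29 | result 27
verdict: not equivalent; witness: base=1, step=2


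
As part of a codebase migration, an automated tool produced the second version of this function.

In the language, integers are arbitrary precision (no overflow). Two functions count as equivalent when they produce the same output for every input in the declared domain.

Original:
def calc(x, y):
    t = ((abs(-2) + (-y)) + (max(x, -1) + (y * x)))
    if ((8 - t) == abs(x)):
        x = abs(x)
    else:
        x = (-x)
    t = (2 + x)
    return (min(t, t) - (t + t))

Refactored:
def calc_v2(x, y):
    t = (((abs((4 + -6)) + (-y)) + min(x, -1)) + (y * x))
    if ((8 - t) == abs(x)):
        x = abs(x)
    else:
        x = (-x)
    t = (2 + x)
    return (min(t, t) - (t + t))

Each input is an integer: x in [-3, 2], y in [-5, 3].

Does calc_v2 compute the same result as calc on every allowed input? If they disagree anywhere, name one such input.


x=2, y=2 yields -4 from calc but 0 from calc_v2.
verdict: not equivalent; witness: x=2, y=2


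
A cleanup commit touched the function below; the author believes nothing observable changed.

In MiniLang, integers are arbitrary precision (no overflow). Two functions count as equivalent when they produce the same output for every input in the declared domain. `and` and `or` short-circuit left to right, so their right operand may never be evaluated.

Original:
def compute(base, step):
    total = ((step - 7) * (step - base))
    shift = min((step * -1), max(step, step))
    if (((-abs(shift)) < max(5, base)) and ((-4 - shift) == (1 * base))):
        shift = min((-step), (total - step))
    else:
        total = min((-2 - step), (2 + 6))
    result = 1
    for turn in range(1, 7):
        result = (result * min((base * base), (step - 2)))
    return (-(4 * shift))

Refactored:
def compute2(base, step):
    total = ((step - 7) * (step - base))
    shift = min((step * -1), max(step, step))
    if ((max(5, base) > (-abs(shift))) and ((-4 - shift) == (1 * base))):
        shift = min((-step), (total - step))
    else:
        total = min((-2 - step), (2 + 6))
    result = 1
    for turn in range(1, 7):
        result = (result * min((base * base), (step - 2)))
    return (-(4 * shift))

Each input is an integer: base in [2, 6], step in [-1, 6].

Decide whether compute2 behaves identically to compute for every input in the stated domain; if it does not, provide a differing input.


The two versions differ — the changes include comparison usage differs.
One worked example (base=4, step=2) — compute: total becomes 10; next shift becomes -2; next (((-abs(shift)) < max(5, base)) and ((-4 - shift) == (1 * base))) evaluates to false; next total becomes -4; next result becomes 1; next at turn=1:; next result becomes 0; next at turn=2:; next result becomes 0; next at turn=3:; next result becomes 0; next at turn=4:; next result becomes 0; next at turn=5:; next result becomes 0; next at turn=6:; next result becomes 0; next final value 8; compute2: total becomes 10; next shift becomes -2; next ((max(5, base) > (-abs(shift))) and ((-4 - shift) == (1 * base))) evaluates to false; next total becomes -4; next result becomes 1; next at turn=1:; next result becomes 0; next at turn=2:; next result becomes 0; next at turn=3:; next result becomes 0; next at turn=4:; next result becomes 0; next at turn=5:; next result becomes 0; next at turn=6:; next result becomes 0; next final value 8; agreement on 8.
Checked all 40 inputs in the declared domain: the outputs agree on every one.
verdict: equivalent
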